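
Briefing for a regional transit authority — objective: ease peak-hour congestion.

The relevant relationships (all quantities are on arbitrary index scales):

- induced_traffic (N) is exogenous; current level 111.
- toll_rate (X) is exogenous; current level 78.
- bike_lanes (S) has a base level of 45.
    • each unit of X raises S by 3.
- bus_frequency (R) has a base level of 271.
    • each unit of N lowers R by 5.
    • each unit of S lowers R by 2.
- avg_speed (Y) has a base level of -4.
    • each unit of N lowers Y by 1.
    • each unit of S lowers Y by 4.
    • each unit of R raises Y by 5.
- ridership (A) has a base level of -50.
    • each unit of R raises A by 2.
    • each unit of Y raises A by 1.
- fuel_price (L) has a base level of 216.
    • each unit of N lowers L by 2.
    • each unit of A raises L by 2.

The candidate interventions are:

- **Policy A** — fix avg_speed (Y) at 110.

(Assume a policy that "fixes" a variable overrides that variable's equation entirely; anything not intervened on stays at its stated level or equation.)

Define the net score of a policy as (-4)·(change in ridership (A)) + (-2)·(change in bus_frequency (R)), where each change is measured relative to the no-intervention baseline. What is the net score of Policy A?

Baseline:
  N = 111
  X = 78
  S = 45 + 3·78 = 279
  R = 271 − 5·111 − 2·279 = -842
  Y = -4 − 111 − 4·279 + 5·(-842) = -5441
  A = -50 + 2·(-842) + (-5441) = -7175
Policy A (Y := 110):
  N = 111
  X = 78
  S = 45 + 3·78 = 279
  R = 271 − 5·111 − 2·279 = -842
  Y = 110
  A = -50 + 2·(-842) + 110 = -1624
ΔA = -1624 − (-7175) = 5551; ΔR = -842 − (-842) = 0
Score = (-4)·5551 + (-2)·0 = -22204

-22204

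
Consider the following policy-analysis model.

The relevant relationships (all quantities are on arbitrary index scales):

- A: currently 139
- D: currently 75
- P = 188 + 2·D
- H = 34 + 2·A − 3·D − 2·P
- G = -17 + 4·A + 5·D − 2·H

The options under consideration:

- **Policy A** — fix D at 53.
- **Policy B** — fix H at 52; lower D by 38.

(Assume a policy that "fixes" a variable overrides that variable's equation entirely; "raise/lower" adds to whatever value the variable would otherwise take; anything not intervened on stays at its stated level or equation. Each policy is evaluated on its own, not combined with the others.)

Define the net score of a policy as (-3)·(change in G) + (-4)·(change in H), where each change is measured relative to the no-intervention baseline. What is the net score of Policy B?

1852

Baseline:
  A = 139
  D = 75
  P = 188 + 2·75 = 338
  H = 34 + 2·139 − 3·75 − 2·338 = -589
  G = -17 + 4·139 + 5·75 − 2·(-589) = 2092
Policy B (H := 52, D − 38):
  A = 139
  D = 75 − 38 = 37
  P = 188 + 2·37 = 262
  H = 52
  G = -17 + 4·139 + 5·37 − 2·52 = 620
ΔG = 620 − 2092 = -1472; ΔH = 52 − (-589) = 641
Score = (-3)·(-1472) + (-4)·641 = 1852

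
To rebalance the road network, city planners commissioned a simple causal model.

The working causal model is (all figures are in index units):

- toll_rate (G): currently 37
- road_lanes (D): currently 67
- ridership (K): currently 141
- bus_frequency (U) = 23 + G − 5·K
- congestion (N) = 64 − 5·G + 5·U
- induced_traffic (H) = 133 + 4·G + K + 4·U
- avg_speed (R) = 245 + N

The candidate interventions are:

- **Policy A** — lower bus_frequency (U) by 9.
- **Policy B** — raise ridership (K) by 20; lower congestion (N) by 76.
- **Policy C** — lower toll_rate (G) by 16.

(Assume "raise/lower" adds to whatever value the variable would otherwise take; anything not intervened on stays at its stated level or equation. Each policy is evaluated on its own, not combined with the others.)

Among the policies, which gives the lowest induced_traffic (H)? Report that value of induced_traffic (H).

-2538

Policy A (U − 9):
  G = 37
  K = 141
  U = 23 + 37 − 5·141 (−9 from intervention) = -654
  H = 133 + 4·37 + 141 + 4·(-654) = -2194
Policy B (K + 20, N − 76):
  G = 37
  K = 141 + 20 = 161
  U = 23 + 37 − 5·161 = -745
  H = 133 + 4·37 + 161 + 4·(-745) = -2538
Policy C (G − 16):
  G = 37 − 16 = 21
  K = 141
  U = 23 + 21 − 5·141 = -661
  H = 133 + 4·21 + 141 + 4·(-661) = -2286
Comparing — Policy A: H=-2194, Policy B: H=-2538, Policy C: H=-2286. Lowest is -2538 (Policy B).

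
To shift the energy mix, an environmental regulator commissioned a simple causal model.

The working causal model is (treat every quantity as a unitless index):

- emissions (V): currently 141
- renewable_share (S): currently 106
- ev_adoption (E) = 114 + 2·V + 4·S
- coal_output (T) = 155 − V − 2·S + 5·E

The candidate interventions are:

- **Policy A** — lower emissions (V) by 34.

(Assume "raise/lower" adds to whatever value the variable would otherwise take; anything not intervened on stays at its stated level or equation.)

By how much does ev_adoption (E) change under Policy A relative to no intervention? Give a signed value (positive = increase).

-68

Baseline:
  V = 141
  S = 106
  E = 114 + 2·141 + 4·106 = 820
Policy A (V − 34):
  V = 141 − 34 = 107
  S = 106
  E = 114 + 2·107 + 4·106 = 752
Change in E: 752 − 820 = -68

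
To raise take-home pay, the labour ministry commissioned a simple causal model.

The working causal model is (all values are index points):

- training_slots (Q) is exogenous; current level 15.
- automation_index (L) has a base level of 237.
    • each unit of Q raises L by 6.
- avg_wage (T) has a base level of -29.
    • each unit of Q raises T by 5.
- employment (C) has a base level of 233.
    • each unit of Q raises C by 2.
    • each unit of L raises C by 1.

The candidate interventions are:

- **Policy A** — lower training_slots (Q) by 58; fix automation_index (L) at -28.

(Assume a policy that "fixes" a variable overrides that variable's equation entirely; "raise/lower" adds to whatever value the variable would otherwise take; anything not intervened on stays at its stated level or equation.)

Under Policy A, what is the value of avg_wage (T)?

Policy A (Q − 58, L := -28):
  Q = 15 − 58 = -43
  T = -29 + 5·(-43) = -244

-244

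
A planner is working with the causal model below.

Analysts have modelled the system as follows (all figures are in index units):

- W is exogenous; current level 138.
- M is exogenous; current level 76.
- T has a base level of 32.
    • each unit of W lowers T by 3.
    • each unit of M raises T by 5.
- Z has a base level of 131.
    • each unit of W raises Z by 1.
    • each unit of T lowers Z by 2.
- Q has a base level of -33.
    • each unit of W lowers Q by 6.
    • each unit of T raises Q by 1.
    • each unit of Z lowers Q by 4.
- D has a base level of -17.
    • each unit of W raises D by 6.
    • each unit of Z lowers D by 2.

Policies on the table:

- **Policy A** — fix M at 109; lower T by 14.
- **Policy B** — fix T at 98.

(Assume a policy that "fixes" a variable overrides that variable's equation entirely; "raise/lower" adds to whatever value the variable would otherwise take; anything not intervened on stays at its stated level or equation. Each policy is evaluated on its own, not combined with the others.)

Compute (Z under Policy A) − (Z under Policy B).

-102

Policy A (M := 109, T − 14):
  W = 138
  M = 109
  T = 32 − 3·138 + 5·109 (−14 from intervention) = 149
  Z = 131 + 138 − 2·149 = -29
Policy B (T := 98):
  W = 138
  M = 76
  T = 98
  Z = 131 + 138 − 2·98 = 73
Z: -29 − 73 = -102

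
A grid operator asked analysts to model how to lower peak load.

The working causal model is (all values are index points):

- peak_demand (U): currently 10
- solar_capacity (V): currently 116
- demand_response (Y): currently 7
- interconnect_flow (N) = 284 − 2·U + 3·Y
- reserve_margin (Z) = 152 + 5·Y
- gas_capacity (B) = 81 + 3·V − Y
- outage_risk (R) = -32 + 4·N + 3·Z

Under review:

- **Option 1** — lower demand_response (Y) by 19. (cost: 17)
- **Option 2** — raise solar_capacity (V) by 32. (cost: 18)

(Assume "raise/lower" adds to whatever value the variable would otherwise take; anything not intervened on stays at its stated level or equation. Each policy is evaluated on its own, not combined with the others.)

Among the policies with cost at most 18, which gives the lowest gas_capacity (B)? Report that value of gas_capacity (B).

Option 1 (Y − 19):
  V = 116
  Y = 7 − 19 = -12
  B = 81 + 3·116 − (-12) = 441
Option 2 (V + 32):
  V = 116 + 32 = 148
  Y = 7
  B = 81 + 3·148 − 7 = 518
Comparing — Option 1: B=441, Option 2: B=518. Lowest is 441 (Option 1).

441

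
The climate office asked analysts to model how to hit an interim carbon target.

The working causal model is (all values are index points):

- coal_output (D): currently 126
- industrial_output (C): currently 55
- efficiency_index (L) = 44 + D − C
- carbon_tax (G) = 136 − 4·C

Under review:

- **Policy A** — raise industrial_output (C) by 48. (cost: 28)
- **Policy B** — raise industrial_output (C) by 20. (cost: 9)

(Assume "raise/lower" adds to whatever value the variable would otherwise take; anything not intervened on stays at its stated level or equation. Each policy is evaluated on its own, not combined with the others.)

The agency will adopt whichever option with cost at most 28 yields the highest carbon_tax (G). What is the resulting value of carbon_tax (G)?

-164

Policy A (C + 48):
  C = 55 + 48 = 103
  G = 136 − 4·103 = -276
Policy B (C + 20):
  C = 55 + 20 = 75
  G = 136 − 4·75 = -164
Comparing — Policy A: G=-276, Policy B: G=-164. Highest is -164 (Policy B).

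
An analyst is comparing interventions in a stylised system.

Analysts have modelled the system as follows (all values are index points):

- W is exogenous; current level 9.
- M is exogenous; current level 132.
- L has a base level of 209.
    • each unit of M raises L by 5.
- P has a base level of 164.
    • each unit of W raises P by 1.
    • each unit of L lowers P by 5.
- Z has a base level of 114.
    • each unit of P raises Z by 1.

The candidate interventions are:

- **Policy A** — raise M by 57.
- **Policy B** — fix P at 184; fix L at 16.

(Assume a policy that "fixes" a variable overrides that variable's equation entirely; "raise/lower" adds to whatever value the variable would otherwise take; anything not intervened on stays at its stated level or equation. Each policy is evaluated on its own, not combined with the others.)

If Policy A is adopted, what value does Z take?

-5483

Policy A (M + 57):
  W = 9
  M = 132 + 57 = 189
  L = 209 + 5·189 = 1154
  P = 164 + 9 − 5·1154 = -5597
  Z = 114 + (-5597) = -5483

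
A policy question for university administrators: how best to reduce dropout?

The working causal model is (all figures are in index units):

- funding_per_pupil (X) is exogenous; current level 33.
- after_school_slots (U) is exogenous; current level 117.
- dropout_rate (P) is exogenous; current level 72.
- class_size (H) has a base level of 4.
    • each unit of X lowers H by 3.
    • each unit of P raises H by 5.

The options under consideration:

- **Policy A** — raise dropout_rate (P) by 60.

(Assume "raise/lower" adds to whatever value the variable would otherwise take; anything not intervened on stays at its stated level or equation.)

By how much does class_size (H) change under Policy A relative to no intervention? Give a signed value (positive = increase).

Baseline:
  X = 33
  P = 72
  H = 4 − 3·33 + 5·72 = 265
Policy A (P + 60):
  X = 33
  P = 72 + 60 = 132
  H = 4 − 3·33 + 5·132 = 565
Change in H: 565 − 265 = 300

300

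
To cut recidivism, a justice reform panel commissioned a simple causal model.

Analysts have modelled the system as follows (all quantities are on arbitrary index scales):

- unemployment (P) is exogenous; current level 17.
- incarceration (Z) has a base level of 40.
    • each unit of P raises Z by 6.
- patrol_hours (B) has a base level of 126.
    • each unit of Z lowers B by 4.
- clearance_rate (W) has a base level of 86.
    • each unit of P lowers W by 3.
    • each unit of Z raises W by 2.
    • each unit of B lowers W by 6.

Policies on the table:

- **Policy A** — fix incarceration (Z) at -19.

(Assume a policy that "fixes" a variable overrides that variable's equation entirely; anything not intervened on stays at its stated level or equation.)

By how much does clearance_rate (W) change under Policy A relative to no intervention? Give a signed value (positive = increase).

-4186

Baseline:
  P = 17
  Z = 40 + 6·17 = 142
  B = 126 − 4·142 = -442
  W = 86 − 3·17 + 2·142 − 6·(-442) = 2971
Policy A (Z := -19):
  P = 17
  Z = -19
  B = 126 − 4·(-19) = 202
  W = 86 − 3·17 + 2·(-19) − 6·202 = -1215
Change in W: -1215 − 2971 = -4186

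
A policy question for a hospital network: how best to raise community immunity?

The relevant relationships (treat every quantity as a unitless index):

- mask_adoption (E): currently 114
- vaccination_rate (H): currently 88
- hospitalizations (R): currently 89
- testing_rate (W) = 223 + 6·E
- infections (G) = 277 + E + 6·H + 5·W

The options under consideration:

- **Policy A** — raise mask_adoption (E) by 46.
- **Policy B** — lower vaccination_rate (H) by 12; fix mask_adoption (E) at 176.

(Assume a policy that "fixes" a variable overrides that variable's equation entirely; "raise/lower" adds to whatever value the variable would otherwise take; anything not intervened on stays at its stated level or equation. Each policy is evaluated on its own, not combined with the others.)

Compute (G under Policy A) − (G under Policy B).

-424

Policy A (E + 46):
  E = 114 + 46 = 160
  H = 88
  W = 223 + 6·160 = 1183
  G = 277 + 160 + 6·88 + 5·1183 = 6880
Policy B (H − 12, E := 176):
  E = 176
  H = 88 − 12 = 76
  W = 223 + 6·176 = 1279
  G = 277 + 176 + 6·76 + 5·1279 = 7304
G: 6880 − 7304 = -424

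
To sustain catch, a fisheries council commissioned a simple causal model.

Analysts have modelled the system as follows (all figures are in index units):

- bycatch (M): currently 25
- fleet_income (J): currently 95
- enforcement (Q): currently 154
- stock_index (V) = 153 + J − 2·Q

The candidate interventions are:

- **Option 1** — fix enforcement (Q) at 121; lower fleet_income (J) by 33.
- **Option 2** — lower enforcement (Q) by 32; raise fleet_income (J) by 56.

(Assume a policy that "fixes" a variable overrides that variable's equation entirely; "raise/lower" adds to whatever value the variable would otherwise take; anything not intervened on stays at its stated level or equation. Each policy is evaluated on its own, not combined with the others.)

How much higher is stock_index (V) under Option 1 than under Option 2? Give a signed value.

Option 1 (Q := 121, J − 33):
  J = 95 − 33 = 62
  Q = 121
  V = 153 + 62 − 2·121 = -27
Option 2 (Q − 32, J + 56):
  J = 95 + 56 = 151
  Q = 154 − 32 = 122
  V = 153 + 151 − 2·122 = 60
V: -27 − 60 = -87

-87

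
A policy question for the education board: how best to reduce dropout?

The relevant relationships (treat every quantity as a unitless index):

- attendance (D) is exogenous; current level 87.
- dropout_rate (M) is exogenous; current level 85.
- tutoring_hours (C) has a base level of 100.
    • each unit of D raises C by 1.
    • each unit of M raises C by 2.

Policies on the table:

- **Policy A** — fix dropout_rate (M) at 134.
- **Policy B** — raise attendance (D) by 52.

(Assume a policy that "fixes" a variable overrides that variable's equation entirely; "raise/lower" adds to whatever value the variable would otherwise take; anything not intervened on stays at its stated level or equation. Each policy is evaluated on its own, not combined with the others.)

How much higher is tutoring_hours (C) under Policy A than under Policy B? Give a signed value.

46

Policy A (M := 134):
  D = 87
  M = 134
  C = 100 + 87 + 2·134 = 455
Policy B (D + 52):
  D = 87 + 52 = 139
  M = 85
  C = 100 + 139 + 2·85 = 409
C: 455 − 409 = 46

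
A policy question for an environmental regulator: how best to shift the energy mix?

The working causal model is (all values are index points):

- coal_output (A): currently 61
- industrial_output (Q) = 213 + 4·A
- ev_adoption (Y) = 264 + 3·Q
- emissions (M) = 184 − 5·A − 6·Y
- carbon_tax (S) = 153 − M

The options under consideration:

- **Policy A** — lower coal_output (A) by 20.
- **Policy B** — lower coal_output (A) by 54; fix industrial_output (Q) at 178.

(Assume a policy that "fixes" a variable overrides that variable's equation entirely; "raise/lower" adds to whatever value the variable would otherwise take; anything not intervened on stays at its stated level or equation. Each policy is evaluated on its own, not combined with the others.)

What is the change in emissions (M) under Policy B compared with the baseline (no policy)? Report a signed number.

Baseline:
  A = 61
  Q = 213 + 4·61 = 457
  Y = 264 + 3·457 = 1635
  M = 184 − 5·61 − 6·1635 = -9931
Policy B (A − 54, Q := 178):
  A = 61 − 54 = 7
  Q = 178
  Y = 264 + 3·178 = 798
  M = 184 − 5·7 − 6·798 = -4639
Change in M: -4639 − (-9931) = 5292

5292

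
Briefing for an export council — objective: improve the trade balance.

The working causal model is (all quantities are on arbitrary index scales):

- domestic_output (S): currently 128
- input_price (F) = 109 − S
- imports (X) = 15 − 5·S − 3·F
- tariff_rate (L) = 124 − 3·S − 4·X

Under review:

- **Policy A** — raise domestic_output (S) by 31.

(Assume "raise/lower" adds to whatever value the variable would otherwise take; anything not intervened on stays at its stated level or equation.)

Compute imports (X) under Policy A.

Policy A (S + 31):
  S = 128 + 31 = 159
  F = 109 − 159 = -50
  X = 15 − 5·159 − 3·(-50) = -630

-630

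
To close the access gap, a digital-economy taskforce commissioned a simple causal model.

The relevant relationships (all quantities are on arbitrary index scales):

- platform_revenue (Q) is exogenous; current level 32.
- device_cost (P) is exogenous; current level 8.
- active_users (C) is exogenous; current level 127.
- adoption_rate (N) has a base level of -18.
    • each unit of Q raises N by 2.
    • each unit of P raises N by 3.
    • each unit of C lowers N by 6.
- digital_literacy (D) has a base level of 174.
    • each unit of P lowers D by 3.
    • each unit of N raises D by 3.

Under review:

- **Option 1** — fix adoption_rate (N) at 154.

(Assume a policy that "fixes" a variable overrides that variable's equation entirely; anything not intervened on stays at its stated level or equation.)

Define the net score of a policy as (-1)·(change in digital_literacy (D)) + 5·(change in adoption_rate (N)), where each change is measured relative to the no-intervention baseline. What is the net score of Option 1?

Baseline:
  Q = 32
  P = 8
  C = 127
  N = -18 + 2·32 + 3·8 − 6·127 = -692
  D = 174 − 3·8 + 3·(-692) = -1926
Option 1 (N := 154):
  Q = 32
  P = 8
  C = 127
  N = 154
  D = 174 − 3·8 + 3·154 = 612
ΔD = 612 − (-1926) = 2538; ΔN = 154 − (-692) = 846
Score = (-1)·2538 + 5·846 = 1692

1692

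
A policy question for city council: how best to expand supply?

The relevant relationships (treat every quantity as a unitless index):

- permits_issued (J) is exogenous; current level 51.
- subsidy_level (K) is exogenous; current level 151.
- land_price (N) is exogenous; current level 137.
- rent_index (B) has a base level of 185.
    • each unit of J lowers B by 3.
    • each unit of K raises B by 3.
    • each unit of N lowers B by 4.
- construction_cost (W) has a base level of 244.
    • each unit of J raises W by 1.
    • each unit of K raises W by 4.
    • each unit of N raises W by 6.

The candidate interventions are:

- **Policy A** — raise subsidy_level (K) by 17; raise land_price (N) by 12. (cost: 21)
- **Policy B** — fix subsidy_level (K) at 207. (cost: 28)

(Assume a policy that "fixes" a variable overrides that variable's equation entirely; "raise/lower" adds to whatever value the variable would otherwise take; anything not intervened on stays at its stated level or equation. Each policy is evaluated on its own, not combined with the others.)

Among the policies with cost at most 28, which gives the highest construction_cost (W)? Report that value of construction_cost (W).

Policy A (K + 17, N + 12):
  J = 51
  K = 151 + 17 = 168
  N = 137 + 12 = 149
  W = 244 + 51 + 4·168 + 6·149 = 1861
Policy B (K := 207):
  J = 51
  K = 207
  N = 137
  W = 244 + 51 + 4·207 + 6·137 = 1945
Comparing — Policy A: W=1861, Policy B: W=1945. Highest is 1945 (Policy B).

1945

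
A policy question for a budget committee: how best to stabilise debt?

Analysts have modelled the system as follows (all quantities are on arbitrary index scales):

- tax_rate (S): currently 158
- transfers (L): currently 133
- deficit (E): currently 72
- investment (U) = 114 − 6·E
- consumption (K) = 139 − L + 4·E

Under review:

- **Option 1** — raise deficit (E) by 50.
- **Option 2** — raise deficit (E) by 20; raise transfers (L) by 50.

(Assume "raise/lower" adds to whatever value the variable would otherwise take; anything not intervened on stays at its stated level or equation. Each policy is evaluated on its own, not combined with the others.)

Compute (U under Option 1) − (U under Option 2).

Option 1 (E + 50):
  E = 72 + 50 = 122
  U = 114 − 6·122 = -618
Option 2 (E + 20, L + 50):
  E = 72 + 20 = 92
  U = 114 − 6·92 = -438
U: -618 − (-438) = -180

-180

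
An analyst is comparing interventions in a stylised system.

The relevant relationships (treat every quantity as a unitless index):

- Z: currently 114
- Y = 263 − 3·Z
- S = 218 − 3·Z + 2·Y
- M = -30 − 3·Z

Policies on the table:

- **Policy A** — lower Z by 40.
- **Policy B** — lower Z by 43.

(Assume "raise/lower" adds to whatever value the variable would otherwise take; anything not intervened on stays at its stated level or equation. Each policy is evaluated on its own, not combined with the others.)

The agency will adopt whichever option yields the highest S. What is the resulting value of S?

105

Policy A (Z − 40):
  Z = 114 − 40 = 74
  Y = 263 − 3·74 = 41
  S = 218 − 3·74 + 2·41 = 78
Policy B (Z − 43):
  Z = 114 − 43 = 71
  Y = 263 − 3·71 = 50
  S = 218 − 3·71 + 2·50 = 105
Comparing — Policy A: S=78, Policy B: S=105. Highest is 105 (Policy B).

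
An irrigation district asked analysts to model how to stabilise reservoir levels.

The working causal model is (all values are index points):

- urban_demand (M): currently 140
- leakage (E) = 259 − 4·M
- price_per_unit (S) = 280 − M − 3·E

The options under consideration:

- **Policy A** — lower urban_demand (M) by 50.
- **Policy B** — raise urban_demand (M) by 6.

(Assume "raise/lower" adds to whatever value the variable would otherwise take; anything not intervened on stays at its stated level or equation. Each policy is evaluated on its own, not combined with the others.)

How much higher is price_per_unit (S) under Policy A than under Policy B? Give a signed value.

-616

Policy A (M − 50):
  M = 140 − 50 = 90
  E = 259 − 4·90 = -101
  S = 280 − 90 − 3·(-101) = 493
Policy B (M + 6):
  M = 140 + 6 = 146
  E = 259 − 4·146 = -325
  S = 280 − 146 − 3·(-325) = 1109
S: 493 − 1109 = -616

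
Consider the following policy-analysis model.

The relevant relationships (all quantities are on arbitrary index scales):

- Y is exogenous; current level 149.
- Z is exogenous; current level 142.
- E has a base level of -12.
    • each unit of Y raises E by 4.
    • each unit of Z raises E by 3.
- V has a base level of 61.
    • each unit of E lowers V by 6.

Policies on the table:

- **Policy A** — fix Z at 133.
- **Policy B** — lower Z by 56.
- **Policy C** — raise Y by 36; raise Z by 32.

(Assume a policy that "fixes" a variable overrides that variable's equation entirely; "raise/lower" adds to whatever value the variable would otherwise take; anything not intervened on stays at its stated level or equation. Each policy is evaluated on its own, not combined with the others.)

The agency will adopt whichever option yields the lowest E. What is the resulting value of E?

842

Policy A (Z := 133):
  Y = 149
  Z = 133
  E = -12 + 4·149 + 3·133 = 983
Policy B (Z − 56):
  Y = 149
  Z = 142 − 56 = 86
  E = -12 + 4·149 + 3·86 = 842
Policy C (Y + 36, Z + 32):
  Y = 149 + 36 = 185
  Z = 142 + 32 = 174
  E = -12 + 4·185 + 3·174 = 1250
Comparing — Policy A: E=983, Policy B: E=842, Policy C: E=1250. Lowest is 842 (Policy B).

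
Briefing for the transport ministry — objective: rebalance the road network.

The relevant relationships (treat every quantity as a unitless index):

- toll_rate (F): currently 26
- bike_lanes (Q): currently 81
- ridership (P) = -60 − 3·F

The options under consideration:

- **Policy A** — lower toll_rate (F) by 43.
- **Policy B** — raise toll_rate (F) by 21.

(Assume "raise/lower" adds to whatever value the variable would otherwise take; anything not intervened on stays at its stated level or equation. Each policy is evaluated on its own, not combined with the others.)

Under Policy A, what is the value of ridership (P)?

Policy A (F − 43):
  F = 26 − 43 = -17
  P = -60 − 3·(-17) = -9

-9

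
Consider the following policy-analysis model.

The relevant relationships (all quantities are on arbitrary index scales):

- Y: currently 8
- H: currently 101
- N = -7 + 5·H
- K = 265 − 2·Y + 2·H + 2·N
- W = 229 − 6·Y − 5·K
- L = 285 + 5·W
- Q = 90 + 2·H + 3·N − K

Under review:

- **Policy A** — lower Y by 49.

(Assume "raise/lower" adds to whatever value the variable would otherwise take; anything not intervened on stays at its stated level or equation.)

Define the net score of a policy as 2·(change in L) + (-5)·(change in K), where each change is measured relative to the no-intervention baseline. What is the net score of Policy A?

Baseline:
  Y = 8
  H = 101
  N = -7 + 5·101 = 498
  K = 265 − 2·8 + 2·101 + 2·498 = 1447
  W = 229 − 6·8 − 5·1447 = -7054
  L = 285 + 5·(-7054) = -34985
Policy A (Y − 49):
  Y = 8 − 49 = -41
  H = 101
  N = -7 + 5·101 = 498
  K = 265 − 2·(-41) + 2·101 + 2·498 = 1545
  W = 229 − 6·(-41) − 5·1545 = -7250
  L = 285 + 5·(-7250) = -35965
ΔL = -35965 − (-34985) = -980; ΔK = 1545 − 1447 = 98
Score = 2·(-980) + (-5)·98 = -2450

-2450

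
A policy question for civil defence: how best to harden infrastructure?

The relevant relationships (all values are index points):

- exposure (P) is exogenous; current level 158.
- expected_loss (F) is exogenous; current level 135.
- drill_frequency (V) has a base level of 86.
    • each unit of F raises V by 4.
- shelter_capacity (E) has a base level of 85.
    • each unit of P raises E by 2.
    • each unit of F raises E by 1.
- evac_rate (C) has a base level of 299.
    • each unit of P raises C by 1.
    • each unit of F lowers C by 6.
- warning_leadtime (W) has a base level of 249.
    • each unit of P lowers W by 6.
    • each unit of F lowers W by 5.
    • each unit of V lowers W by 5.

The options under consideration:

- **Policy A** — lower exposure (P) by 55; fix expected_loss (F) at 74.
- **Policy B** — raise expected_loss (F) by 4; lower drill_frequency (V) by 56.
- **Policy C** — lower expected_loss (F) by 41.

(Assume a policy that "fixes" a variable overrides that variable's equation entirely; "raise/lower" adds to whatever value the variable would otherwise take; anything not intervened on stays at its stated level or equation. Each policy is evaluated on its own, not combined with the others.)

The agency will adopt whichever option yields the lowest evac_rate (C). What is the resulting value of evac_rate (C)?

-377

Policy A (P − 55, F := 74):
  P = 158 − 55 = 103
  F = 74
  C = 299 + 103 − 6·74 = -42
Policy B (F + 4, V − 56):
  P = 158
  F = 135 + 4 = 139
  C = 299 + 158 − 6·139 = -377
Policy C (F − 41):
  P = 158
  F = 135 − 41 = 94
  C = 299 + 158 − 6·94 = -107
Comparing — Policy A: C=-42, Policy B: C=-377, Policy C: C=-107. Lowest is -377 (Policy B).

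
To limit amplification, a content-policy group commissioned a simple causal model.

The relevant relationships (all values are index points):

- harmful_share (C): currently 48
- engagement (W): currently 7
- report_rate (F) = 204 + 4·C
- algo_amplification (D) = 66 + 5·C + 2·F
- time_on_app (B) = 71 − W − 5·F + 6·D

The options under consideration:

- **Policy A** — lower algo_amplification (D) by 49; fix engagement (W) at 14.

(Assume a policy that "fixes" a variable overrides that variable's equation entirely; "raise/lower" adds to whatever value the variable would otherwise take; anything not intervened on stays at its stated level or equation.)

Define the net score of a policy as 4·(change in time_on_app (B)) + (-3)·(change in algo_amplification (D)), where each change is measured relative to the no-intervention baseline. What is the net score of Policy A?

Baseline:
  C = 48
  W = 7
  F = 204 + 4·48 = 396
  D = 66 + 5·48 + 2·396 = 1098
  B = 71 − 7 − 5·396 + 6·1098 = 4672
Policy A (D − 49, W := 14):
  C = 48
  W = 14
  F = 204 + 4·48 = 396
  D = 66 + 5·48 + 2·396 (−49 from intervention) = 1049
  B = 71 − 14 − 5·396 + 6·1049 = 4371
ΔB = 4371 − 4672 = -301; ΔD = 1049 − 1098 = -49
Score = 4·(-301) + (-3)·(-49) = -1057

-1057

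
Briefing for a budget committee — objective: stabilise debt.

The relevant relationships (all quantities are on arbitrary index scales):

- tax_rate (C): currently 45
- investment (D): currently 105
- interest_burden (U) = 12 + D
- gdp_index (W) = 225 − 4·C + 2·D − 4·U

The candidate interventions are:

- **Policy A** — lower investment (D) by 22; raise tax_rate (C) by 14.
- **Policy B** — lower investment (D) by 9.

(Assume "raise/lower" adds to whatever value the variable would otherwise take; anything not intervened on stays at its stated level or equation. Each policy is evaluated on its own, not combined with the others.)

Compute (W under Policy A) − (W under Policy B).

-30

Policy A (D − 22, C + 14):
  C = 45 + 14 = 59
  D = 105 − 22 = 83
  U = 12 + 83 = 95
  W = 225 − 4·59 + 2·83 − 4·95 = -225
Policy B (D − 9):
  C = 45
  D = 105 − 9 = 96
  U = 12 + 96 = 108
  W = 225 − 4·45 + 2·96 − 4·108 = -195
W: -225 − (-195) = -30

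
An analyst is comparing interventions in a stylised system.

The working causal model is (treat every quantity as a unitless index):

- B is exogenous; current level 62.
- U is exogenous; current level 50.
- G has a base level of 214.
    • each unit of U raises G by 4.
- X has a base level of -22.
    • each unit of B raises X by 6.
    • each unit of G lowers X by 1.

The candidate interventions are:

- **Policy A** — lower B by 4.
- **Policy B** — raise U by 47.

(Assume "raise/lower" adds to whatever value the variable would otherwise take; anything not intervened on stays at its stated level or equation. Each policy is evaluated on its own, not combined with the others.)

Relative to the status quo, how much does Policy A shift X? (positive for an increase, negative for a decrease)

Baseline:
  B = 62
  U = 50
  G = 214 + 4·50 = 414
  X = -22 + 6·62 − 414 = -64
Policy A (B − 4):
  B = 62 − 4 = 58
  U = 50
  G = 214 + 4·50 = 414
  X = -22 + 6·58 − 414 = -88
Change in X: -88 − (-64) = -24

-24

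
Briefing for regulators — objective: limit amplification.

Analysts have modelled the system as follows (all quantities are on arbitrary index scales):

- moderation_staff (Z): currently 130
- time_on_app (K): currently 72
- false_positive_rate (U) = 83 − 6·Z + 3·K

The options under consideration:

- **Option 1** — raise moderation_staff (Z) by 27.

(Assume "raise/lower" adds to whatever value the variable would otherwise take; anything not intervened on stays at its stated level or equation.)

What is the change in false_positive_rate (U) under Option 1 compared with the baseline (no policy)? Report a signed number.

-162

Baseline:
  Z = 130
  K = 72
  U = 83 − 6·130 + 3·72 = -481
Option 1 (Z + 27):
  Z = 130 + 27 = 157
  K = 72
  U = 83 − 6·157 + 3·72 = -643
Change in U: -643 − (-481) = -162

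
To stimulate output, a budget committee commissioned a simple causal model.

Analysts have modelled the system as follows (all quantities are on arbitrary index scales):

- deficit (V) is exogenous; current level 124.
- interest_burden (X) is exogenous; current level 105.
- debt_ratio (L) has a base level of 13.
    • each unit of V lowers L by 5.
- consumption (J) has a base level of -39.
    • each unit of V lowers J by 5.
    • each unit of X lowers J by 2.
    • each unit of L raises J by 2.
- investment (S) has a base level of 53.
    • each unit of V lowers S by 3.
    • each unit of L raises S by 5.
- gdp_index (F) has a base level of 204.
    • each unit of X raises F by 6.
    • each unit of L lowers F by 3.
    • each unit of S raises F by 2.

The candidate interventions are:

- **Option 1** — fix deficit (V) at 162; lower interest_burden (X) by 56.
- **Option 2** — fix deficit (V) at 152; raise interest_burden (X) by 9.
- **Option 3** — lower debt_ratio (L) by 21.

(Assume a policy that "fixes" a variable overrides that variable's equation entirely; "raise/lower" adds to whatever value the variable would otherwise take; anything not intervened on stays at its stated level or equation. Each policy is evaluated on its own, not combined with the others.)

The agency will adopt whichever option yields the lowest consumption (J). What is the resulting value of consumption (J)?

-2541

Option 1 (V := 162, X − 56):
  V = 162
  X = 105 − 56 = 49
  L = 13 − 5·162 = -797
  J = -39 − 5·162 − 2·49 + 2·(-797) = -2541
Option 2 (V := 152, X + 9):
  V = 152
  X = 105 + 9 = 114
  L = 13 − 5·152 = -747
  J = -39 − 5·152 − 2·114 + 2·(-747) = -2521
Option 3 (L − 21):
  V = 124
  X = 105
  L = 13 − 5·124 (−21 from intervention) = -628
  J = -39 − 5·124 − 2·105 + 2·(-628) = -2125
Comparing — Option 1: J=-2541, Option 2: J=-2521, Option 3: J=-2125. Lowest is -2541 (Option 1).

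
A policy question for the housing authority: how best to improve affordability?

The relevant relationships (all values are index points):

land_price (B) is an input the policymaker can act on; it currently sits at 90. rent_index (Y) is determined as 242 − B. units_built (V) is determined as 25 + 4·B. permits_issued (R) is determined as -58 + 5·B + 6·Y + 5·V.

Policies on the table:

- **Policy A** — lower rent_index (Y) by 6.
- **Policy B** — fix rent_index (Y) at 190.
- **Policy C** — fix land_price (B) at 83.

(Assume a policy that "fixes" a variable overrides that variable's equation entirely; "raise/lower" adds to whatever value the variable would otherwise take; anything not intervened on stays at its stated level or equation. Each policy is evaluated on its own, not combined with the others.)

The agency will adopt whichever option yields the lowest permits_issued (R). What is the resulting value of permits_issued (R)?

3096

Policy A (Y − 6):
  B = 90
  Y = 242 − 90 (−6 from intervention) = 146
  V = 25 + 4·90 = 385
  R = -58 + 5·90 + 6·146 + 5·385 = 3193
Policy B (Y := 190):
  B = 90
  Y = 190
  V = 25 + 4·90 = 385
  R = -58 + 5·90 + 6·190 + 5·385 = 3457
Policy C (B := 83):
  B = 83
  Y = 242 − 83 = 159
  V = 25 + 4·83 = 357
  R = -58 + 5·83 + 6·159 + 5·357 = 3096
Comparing — Policy A: R=3193, Policy B: R=3457, Policy C: R=3096. Lowest is 3096 (Policy C).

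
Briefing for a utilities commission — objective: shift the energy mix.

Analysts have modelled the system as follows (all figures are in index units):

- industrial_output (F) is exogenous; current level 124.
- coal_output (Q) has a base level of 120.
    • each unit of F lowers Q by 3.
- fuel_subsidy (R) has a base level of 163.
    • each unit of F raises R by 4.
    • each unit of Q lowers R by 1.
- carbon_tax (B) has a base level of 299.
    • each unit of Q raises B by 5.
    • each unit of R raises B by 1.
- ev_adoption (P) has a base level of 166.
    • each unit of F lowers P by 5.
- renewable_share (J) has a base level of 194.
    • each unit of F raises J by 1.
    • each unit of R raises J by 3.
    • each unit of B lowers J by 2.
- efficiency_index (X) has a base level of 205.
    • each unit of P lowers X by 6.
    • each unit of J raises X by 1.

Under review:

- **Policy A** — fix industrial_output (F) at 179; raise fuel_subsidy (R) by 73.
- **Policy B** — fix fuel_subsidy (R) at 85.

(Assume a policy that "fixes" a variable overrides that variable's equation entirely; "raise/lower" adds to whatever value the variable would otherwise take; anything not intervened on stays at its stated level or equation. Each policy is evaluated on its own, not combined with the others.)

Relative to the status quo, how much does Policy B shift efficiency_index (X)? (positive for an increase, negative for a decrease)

Baseline:
  F = 124
  Q = 120 − 3·124 = -252
  R = 163 + 4·124 − (-252) = 911
  B = 299 + 5·(-252) + 911 = -50
  P = 166 − 5·124 = -454
  J = 194 + 124 + 3·911 − 2·(-50) = 3151
  X = 205 − 6·(-454) + 3151 = 6080
Policy B (R := 85):
  F = 124
  Q = 120 − 3·124 = -252
  R = 85
  B = 299 + 5·(-252) + 85 = -876
  P = 166 − 5·124 = -454
  J = 194 + 124 + 3·85 − 2·(-876) = 2325
  X = 205 − 6·(-454) + 2325 = 5254
Change in X: 5254 − 6080 = -826

-826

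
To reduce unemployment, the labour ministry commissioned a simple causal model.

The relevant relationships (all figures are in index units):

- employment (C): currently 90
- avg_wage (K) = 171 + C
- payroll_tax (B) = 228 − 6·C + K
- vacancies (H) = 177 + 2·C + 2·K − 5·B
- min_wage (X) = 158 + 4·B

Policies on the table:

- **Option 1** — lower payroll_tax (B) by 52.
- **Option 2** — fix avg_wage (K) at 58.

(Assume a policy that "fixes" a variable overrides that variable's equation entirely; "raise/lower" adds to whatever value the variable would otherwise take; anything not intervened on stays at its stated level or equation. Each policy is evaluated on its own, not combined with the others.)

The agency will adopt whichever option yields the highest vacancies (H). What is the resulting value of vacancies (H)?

1743

Option 1 (B − 52):
  C = 90
  K = 171 + 90 = 261
  B = 228 − 6·90 + 261 (−52 from intervention) = -103
  H = 177 + 2·90 + 2·261 − 5·(-103) = 1394
Option 2 (K := 58):
  C = 90
  K = 58
  B = 228 − 6·90 + 58 = -254
  H = 177 + 2·90 + 2·58 − 5·(-254) = 1743
Comparing — Option 1: H=1394, Option 2: H=1743. Highest is 1743 (Option 2).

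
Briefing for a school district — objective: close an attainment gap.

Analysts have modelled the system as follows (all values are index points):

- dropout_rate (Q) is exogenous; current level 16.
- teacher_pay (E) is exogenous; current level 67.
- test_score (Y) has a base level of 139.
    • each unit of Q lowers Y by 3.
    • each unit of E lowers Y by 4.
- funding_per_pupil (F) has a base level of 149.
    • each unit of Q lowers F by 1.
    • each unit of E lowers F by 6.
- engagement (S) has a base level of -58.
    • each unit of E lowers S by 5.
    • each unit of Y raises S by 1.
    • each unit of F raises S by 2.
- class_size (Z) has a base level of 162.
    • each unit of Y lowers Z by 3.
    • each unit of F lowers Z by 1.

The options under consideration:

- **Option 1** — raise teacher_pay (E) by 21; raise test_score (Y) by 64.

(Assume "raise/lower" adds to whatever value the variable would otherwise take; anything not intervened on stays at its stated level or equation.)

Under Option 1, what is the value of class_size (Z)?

Option 1 (E + 21, Y + 64):
  Q = 16
  E = 67 + 21 = 88
  Y = 139 − 3·16 − 4·88 (+64 from intervention) = -197
  F = 149 − 16 − 6·88 = -395
  Z = 162 − 3·(-197) − (-395) = 1148

1148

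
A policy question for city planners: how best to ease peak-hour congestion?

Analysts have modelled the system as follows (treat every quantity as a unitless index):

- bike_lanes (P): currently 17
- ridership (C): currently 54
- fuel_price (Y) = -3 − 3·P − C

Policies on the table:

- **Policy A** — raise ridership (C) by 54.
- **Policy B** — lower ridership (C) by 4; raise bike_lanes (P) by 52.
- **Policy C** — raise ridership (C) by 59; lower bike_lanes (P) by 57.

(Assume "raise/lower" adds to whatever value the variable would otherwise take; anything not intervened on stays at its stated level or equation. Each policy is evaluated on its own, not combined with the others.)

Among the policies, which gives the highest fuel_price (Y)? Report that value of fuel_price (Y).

Policy A (C + 54):
  P = 17
  C = 54 + 54 = 108
  Y = -3 − 3·17 − 108 = -162
Policy B (C − 4, P + 52):
  P = 17 + 52 = 69
  C = 54 − 4 = 50
  Y = -3 − 3·69 − 50 = -260
Policy C (C + 59, P − 57):
  P = 17 − 57 = -40
  C = 54 + 59 = 113
  Y = -3 − 3·(-40) − 113 = 4
Comparing — Policy A: Y=-162, Policy B: Y=-260, Policy C: Y=4. Highest is 4 (Policy C).

4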